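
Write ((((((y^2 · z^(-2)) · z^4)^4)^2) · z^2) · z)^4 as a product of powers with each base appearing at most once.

y^64z^76

((((((y^2 · z^(-2)) · z^4)^4)^2) · z^2) · z)^4
= ((((((y^2 · z^(-2)) · z^4)^4)^2) · z^2)^4) · (z^4)    [power of a product]
= ((((((y^2 · z^(-2)) · z^4)^4)^2)^4) · ((z^2)^4)) · (z^4)    [power of a product]
= (((((y^2 · z^(-2)) · z^4)^4)^8) · ((z^2)^4)) · (z^4)    [power of a power]
= ((((y^2 · z^(-2)) · z^4)^32) · ((z^2)^4)) · (z^4)    [power of a power]
= ((((y^2 · z^(-2))^32) · ((z^4)^32)) · ((z^2)^4)) · (z^4)    [power of a product]
= (((((y^2)^32) · ((z^(-2))^32)) · ((z^4)^32)) · ((z^2)^4)) · (z^4)    [power of a product]
= (((y^64 · ((z^(-2))^32)) · ((z^4)^32)) · ((z^2)^4)) · (z^4)    [power of a power]
= (((y^64 · z^(-64)) · ((z^4)^32)) · ((z^2)^4)) · (z^4)    [power of a power]
= (((y^64 · z^(-64)) · z^128) · ((z^2)^4)) · (z^4)    [power of a power]
= (((y^64 · z^(-64)) · z^128) · z^8) · (z^4)    [power of a power]
= y^64z^76    [product of powers]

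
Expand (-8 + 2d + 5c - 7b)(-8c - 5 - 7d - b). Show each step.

39c + 40 + 46d + 43b - 51cd - 14d^2 + 47bd - 40c^2 + 51bc + 7b^2

(-8 + 2d + 5c - 7b)(-8c - 5 - 7d - b)
= 64c + 40 + 56d + 8b - 16cd - 10d - 14d^2 - 2bd - 40c^2 - 25c - 35cd - 5bc + 56bc + 35b + 49bd + 7b^2    [distributive law]
= 39c + 40 + 46d + 43b - 51cd - 14d^2 + 47bd - 40c^2 + 51bc + 7b^2    [combine like terms]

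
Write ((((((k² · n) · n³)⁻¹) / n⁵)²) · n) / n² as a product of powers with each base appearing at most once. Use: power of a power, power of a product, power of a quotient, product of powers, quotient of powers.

((((((k² · n) · n³)⁻¹) / n⁵)²) · n) / n²
= ((((((k² · n) · n³)⁻¹)²) / ((n⁵)²)) · n) / n²    [power of a quotient]
= (((((k² · n) · n³)⁻²) / ((n⁵)²)) · n) / n²    [power of a power]
= (((((k² · n)⁻²) · ((n³)⁻²)) / ((n⁵)²)) · n) / n²    [power of a product]
= ((((((k²)⁻²) · (n⁻²)) · ((n³)⁻²)) / ((n⁵)²)) · n) / n²    [power of a product]
= ((((k⁻⁴ · (n⁻²)) · ((n³)⁻²)) / ((n⁵)²)) · n) / n²    [power of a power]
= ((((k⁻⁴ · n⁻²) · n⁻⁶) / ((n⁵)²)) · n) / n²    [power of a power]
= ((((k⁻⁴ · n⁻²) · n⁻⁶) / n¹⁰) · n) / n²    [power of a power]
= k⁻⁴·n⁻¹⁹    [quotient of powers; product of powers]

k⁻⁴·n⁻¹⁹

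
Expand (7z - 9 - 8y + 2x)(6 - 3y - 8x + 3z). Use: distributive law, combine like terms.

15z - 45yz - 50xz + 21z^2 - 54 - 21y + 84x + 24y^2 + 58xy - 16x^2

(7z - 9 - 8y + 2x)(6 - 3y - 8x + 3z)
= 42z - 21yz - 56xz + 21z^2 - 54 + 27y + 72x - 27z - 48y + 24y^2 + 64xy - 24yz + 12x - 6xy - 16x^2 + 6xz    [distributive law]
= 15z - 45yz - 50xz + 21z^2 - 54 - 21y + 84x + 24y^2 + 58xy - 16x^2    [combine like terms]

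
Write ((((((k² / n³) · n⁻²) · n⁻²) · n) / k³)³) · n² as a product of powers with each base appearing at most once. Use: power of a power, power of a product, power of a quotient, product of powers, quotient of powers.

((((((k² / n³) · n⁻²) · n⁻²) · n) / k³)³) · n²
= ((((((k² / n³) · n⁻²) · n⁻²) · n)³) / ((k³)³)) · n²    [power of a quotient]
= ((((((k² / n³) · n⁻²) · n⁻²)³) · (n³)) / ((k³)³)) · n²    [power of a product]
= ((((((k² / n³) · n⁻²)³) · ((n⁻²)³)) · (n³)) / ((k³)³)) · n²    [power of a product]
= ((((((k² / n³)³) · ((n⁻²)³)) · ((n⁻²)³)) · (n³)) / ((k³)³)) · n²    [power of a product]
= (((((((k²)³) / ((n³)³)) · ((n⁻²)³)) · ((n⁻²)³)) · (n³)) / ((k³)³)) · n²    [power of a quotient]
= (((((k⁶ / ((n³)³)) · ((n⁻²)³)) · ((n⁻²)³)) · (n³)) / ((k³)³)) · n²    [power of a power]
= (((((k⁶ / n⁹) · ((n⁻²)³)) · ((n⁻²)³)) · (n³)) / ((k³)³)) · n²    [power of a power]
= (((((k⁶ / n⁹) · n⁻⁶) · ((n⁻²)³)) · (n³)) / ((k³)³)) · n²    [power of a power]
= (((((k⁶ / n⁹) · n⁻⁶) · n⁻⁶) · (n³)) / ((k³)³)) · n²    [power of a power]
= (((((k⁶ / n⁹) · n⁻⁶) · n⁻⁶) · n³) / k⁹) · n²    [power of a power]
= k⁻³n⁻¹⁶    [quotient of powers; product of powers]

k⁻³n⁻¹⁶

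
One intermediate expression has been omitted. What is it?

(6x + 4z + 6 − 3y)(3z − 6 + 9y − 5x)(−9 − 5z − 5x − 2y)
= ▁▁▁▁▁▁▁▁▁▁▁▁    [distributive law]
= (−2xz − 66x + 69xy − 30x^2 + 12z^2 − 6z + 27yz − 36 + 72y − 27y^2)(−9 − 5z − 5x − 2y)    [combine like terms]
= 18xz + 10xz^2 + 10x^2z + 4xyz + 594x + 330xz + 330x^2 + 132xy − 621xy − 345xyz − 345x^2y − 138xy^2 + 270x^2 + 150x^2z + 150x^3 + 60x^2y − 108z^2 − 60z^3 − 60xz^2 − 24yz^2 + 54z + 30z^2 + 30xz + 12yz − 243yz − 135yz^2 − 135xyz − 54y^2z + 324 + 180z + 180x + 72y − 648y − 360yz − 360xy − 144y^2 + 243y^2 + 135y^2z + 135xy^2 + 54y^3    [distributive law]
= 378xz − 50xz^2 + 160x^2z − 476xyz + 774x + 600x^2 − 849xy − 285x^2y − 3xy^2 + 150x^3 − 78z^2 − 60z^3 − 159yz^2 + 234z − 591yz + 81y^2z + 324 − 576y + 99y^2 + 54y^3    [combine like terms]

By distributive law:

(18xz − 36x + 54xy − 30x^2 + 12z^2 − 24z + 36yz − 20xz + 18z − 36 + 54y − 30x − 9yz + 18y − 27y^2 + 15xy)(−9 − 5z − 5x − 2y)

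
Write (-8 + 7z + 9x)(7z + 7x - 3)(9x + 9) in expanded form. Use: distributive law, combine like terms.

(-8 + 7z + 9x)(7z + 7x - 3)(9x + 9)
= (-56z - 56x + 24 + 49z^2 + 49xz - 21z + 63xz + 63x^2 - 27x)(9x + 9)    [distributive law]
= (-77z - 83x + 24 + 49z^2 + 112xz + 63x^2)(9x + 9)    [combine like terms]
= -693xz - 693z - 747x^2 - 747x + 216x + 216 + 441xz^2 + 441z^2 + 1008x^2z + 1008xz + 567x^3 + 567x^2    [distributive law]
= 315xz - 693z - 180x^2 - 531x + 216 + 441xz^2 + 441z^2 + 1008x^2z + 567x^3    [combine like terms]

315xz - 693z - 180x^2 - 531x + 216 + 441xz^2 + 441z^2 + 1008x^2z + 567x^3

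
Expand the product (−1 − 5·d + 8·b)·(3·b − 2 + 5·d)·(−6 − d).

114·b − 131·b·d − 12 − 32·d + 145·d^2 − 25·b·d^2 + 25·d^3 − 144·b^2 − 24·b^2·d

(−1 − 5·d + 8·b)·(3·b − 2 + 5·d)·(−6 − d)
= (−3·b + 2 − 5·d − 15·b·d + 10·d − 25·d^2 + 24·b^2 − 16·b + 40·b·d)·(−6 − d)    [distributive law]
= (−19·b + 2 + 5·d + 25·b·d − 25·d^2 + 24·b^2)·(−6 − d)    [combine like terms]
= 114·b + 19·b·d − 12 − 2·d − 30·d − 5·d^2 − 150·b·d − 25·b·d^2 + 150·d^2 + 25·d^3 − 144·b^2 − 24·b^2·d    [distributive law]
= 114·b − 131·b·d − 12 − 32·d + 145·d^2 − 25·b·d^2 + 25·d^3 − 144·b^2 − 24·b^2·d    [combine like terms]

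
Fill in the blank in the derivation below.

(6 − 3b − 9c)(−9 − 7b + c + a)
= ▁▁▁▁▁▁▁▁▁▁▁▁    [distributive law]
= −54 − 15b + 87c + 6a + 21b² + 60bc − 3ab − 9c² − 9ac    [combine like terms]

By distributive law:

−54 − 42b + 6c + 6a + 27b + 21b² − 3bc − 3ab + 81c + 63bc − 9c² − 9ac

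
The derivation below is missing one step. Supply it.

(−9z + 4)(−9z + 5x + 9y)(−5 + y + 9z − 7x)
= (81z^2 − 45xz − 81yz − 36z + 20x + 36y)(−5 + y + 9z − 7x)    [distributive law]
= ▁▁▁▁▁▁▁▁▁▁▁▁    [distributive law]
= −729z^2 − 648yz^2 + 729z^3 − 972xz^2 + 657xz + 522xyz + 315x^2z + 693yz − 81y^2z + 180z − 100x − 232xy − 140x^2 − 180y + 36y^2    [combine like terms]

By distributive law:

−405z^2 + 81yz^2 + 729z^3 − 567xz^2 + 225xz − 45xyz − 405xz^2 + 315x^2z + 405yz − 81y^2z − 729yz^2 + 567xyz + 180z − 36yz − 324z^2 + 252xz − 100x + 20xy + 180xz − 140x^2 − 180y + 36y^2 + 324yz − 252xy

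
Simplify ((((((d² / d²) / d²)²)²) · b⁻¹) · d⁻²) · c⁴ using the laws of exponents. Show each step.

b⁻¹c⁴d⁻¹⁰

((((((d² / d²) / d²)²)²) · b⁻¹) · d⁻²) · c⁴
= (((((d² / d²) / d²)⁴) · b⁻¹) · d⁻²) · c⁴    [power of a power]
= (((((d² / d²)⁴) / ((d²)⁴)) · b⁻¹) · d⁻²) · c⁴    [power of a quotient]
= ((((((d²)⁴) / ((d²)⁴)) / ((d²)⁴)) · b⁻¹) · d⁻²) · c⁴    [power of a quotient]
= ((((d⁸ / ((d²)⁴)) / ((d²)⁴)) · b⁻¹) · d⁻²) · c⁴    [power of a power]
= ((((d⁸ / d⁸) / ((d²)⁴)) · b⁻¹) · d⁻²) · c⁴    [power of a power]
= (((d⁰ / ((d²)⁴)) · b⁻¹) · d⁻²) · c⁴    [quotient of powers]
= (((d⁰ / d⁸) · b⁻¹) · d⁻²) · c⁴    [power of a power]
= ((d⁻⁸ · b⁻¹) · d⁻²) · c⁴    [quotient of powers]
= b⁻¹c⁴d⁻¹⁰    [product of powers]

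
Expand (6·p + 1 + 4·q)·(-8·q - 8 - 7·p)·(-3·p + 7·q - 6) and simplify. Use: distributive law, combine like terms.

(6·p + 1 + 4·q)·(-8·q - 8 - 7·p)·(-3·p + 7·q - 6)
= (-48·p·q - 48·p - 42·p^2 - 8·q - 8 - 7·p - 32·q^2 - 32·q - 28·p·q)·(-3·p + 7·q - 6)    [distributive law]
= (-76·p·q - 55·p - 42·p^2 - 40·q - 8 - 32·q^2)·(-3·p + 7·q - 6)    [combine like terms]
= 228·p^2·q - 532·p·q^2 + 456·p·q + 165·p^2 - 385·p·q + 330·p + 126·p^3 - 294·p^2·q + 252·p^2 + 120·p·q - 280·q^2 + 240·q + 24·p - 56·q + 48 + 96·p·q^2 - 224·q^3 + 192·q^2    [distributive law]
= -66·p^2·q - 436·p·q^2 + 191·p·q + 417·p^2 + 354·p + 126·p^3 - 88·q^2 + 184·q + 48 - 224·q^3    [combine like terms]

-66·p^2·q - 436·p·q^2 + 191·p·q + 417·p^2 + 354·p + 126·p^3 - 88·q^2 + 184·q + 48 - 224·q^3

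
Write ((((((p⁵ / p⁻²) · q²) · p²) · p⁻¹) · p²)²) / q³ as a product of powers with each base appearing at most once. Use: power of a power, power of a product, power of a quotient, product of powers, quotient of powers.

((((((p⁵ / p⁻²) · q²) · p²) · p⁻¹) · p²)²) / q³
= ((((((p⁵ / p⁻²) · q²) · p²) · p⁻¹)²) · ((p²)²)) / q³    [power of a product]
= ((((((p⁵ / p⁻²) · q²) · p²)²) · ((p⁻¹)²)) · ((p²)²)) / q³    [power of a product]
= ((((((p⁵ / p⁻²) · q²)²) · ((p²)²)) · ((p⁻¹)²)) · ((p²)²)) / q³    [power of a product]
= ((((((p⁵ / p⁻²)²) · ((q²)²)) · ((p²)²)) · ((p⁻¹)²)) · ((p²)²)) / q³    [power of a product]
= (((((((p⁵)²) / ((p⁻²)²)) · ((q²)²)) · ((p²)²)) · ((p⁻¹)²)) · ((p²)²)) / q³    [power of a quotient]
= (((((p¹⁰ / ((p⁻²)²)) · ((q²)²)) · ((p²)²)) · ((p⁻¹)²)) · ((p²)²)) / q³    [power of a power]
= (((((p¹⁰ / p⁻⁴) · ((q²)²)) · ((p²)²)) · ((p⁻¹)²)) · ((p²)²)) / q³    [power of a power]
= ((((p¹⁴ · ((q²)²)) · ((p²)²)) · ((p⁻¹)²)) · ((p²)²)) / q³    [quotient of powers]
= ((((p¹⁴ · q⁴) · ((p²)²)) · ((p⁻¹)²)) · ((p²)²)) / q³    [power of a power]
= ((((p¹⁴ · q⁴) · p⁴) · ((p⁻¹)²)) · ((p²)²)) / q³    [power of a power]
= ((((p¹⁴ · q⁴) · p⁴) · p⁻²) · ((p²)²)) / q³    [power of a power]
= ((((p¹⁴ · q⁴) · p⁴) · p⁻²) · p⁴) / q³    [power of a power]
= p²⁰·q    [quotient of powers; product of powers]

p²⁰·q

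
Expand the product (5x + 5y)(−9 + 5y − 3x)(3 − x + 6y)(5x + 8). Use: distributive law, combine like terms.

(5x + 5y)(−9 + 5y − 3x)(3 − x + 6y)(5x + 8)
= (−45x + 25xy − 15x^2 − 45y + 25y^2 − 15xy)(3 − x + 6y)(5x + 8)    [distributive law]
= (−45x + 10xy − 15x^2 − 45y + 25y^2)(3 − x + 6y)(5x + 8)    [combine like terms]
= (−135x + 45x^2 − 270xy + 30xy − 10x^2y + 60xy^2 − 45x^2 + 15x^3 − 90x^2y − 135y + 45xy − 270y^2 + 75y^2 − 25xy^2 + 150y^3)(5x + 8)    [distributive law]
= (−135x − 195xy − 100x^2y + 35xy^2 + 15x^3 − 135y − 195y^2 + 150y^3)(5x + 8)    [combine like terms]
= −675x^2 − 1080x − 975x^2y − 1560xy − 500x^3y − 800x^2y + 175x^2y^2 + 280xy^2 + 75x^4 + 120x^3 − 675xy − 1080y − 975xy^2 − 1560y^2 + 750xy^3 + 1200y^3    [distributive law]
= −675x^2 − 1080x − 1775x^2y − 2235xy − 500x^3y + 175x^2y^2 − 695xy^2 + 75x^4 + 120x^3 − 1080y − 1560y^2 + 750xy^3 + 1200y^3    [combine like terms]

−675x^2 − 1080x − 1775x^2y − 2235xy − 500x^3y + 175x^2y^2 − 695xy^2 + 75x^4 + 120x^3 − 1080y − 1560y^2 + 750xy^3 + 1200y^3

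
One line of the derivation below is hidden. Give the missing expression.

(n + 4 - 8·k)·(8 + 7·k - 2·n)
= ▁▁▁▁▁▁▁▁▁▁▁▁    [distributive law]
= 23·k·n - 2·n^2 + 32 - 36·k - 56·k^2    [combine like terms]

Applying distributive law to the line above:

8·n + 7·k·n - 2·n^2 + 32 + 28·k - 8·n - 64·k - 56·k^2 + 16·k·n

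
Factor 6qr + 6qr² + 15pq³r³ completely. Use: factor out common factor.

3qr(2 + 2r + 5pq²r²)

6qr + 6qr² + 15pq³r³
= 3(2qr + 2qr² + 5pq³r³)    [factor out 3]
= 3qr(2 + 2r + 5pq²r²)    [factor out qr]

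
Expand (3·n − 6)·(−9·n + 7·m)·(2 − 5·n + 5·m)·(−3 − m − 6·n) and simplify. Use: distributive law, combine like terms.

(3·n − 6)·(−9·n + 7·m)·(2 − 5·n + 5·m)·(−3 − m − 6·n)
= (−27·n² + 21·m·n + 54·n − 42·m)·(2 − 5·n + 5·m)·(−3 − m − 6·n)    [distributive law]
= (−54·n² + 135·n³ − 135·m·n² + 42·m·n − 105·m·n² + 105·m²·n + 108·n − 270·n² + 270·m·n − 84·m + 210·m·n − 210·m²)·(−3 − m − 6·n)    [distributive law]
= (−324·n² + 135·n³ − 240·m·n² + 522·m·n + 105·m²·n + 108·n − 84·m − 210·m²)·(−3 − m − 6·n)    [combine like terms]
= 972·n² + 324·m·n² + 1944·n³ − 405·n³ − 135·m·n³ − 810·n⁴ + 720·m·n² + 240·m²·n² + 1440·m·n³ − 1566·m·n − 522·m²·n − 3132·m·n² − 315·m²·n − 105·m³·n − 630·m²·n² − 324·n − 108·m·n − 648·n² + 252·m + 84·m² + 504·m·n + 630·m² + 210·m³ + 1260·m²·n    [distributive law]
= 324·n² − 2088·m·n² + 1539·n³ + 1305·m·n³ − 810·n⁴ − 390·m²·n² − 1170·m·n + 423·m²·n − 105·m³·n − 324·n + 252·m + 714·m² + 210·m³    [combine like terms]

324·n² − 2088·m·n² + 1539·n³ + 1305·m·n³ − 810·n⁴ − 390·m²·n² − 1170·m·n + 423·m²·n − 105·m³·n − 324·n + 252·m + 714·m² + 210·m³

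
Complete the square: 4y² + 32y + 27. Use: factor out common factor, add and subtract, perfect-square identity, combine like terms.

4(y + 4)² − 37

4y² + 32y + 27
= 4(y² + 8y) + 27    [factor out 4 from the y-terms]
= 4(y² + 8y + 16 − 16) + 27    [add and subtract 16 inside the bracket]
= 4(y + 4)² − 64 + 27    [perfect-square identity]
= 4(y + 4)² − 37    [combine constants]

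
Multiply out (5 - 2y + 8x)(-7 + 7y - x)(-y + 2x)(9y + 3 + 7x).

(5 - 2y + 8x)(-7 + 7y - x)(-y + 2x)(9y + 3 + 7x)
= (-35 + 35y - 5x + 14y - 14y² + 2xy - 56x + 56xy - 8x²)(-y + 2x)(9y + 3 + 7x)    [distributive law]
= (-35 + 49y - 61x - 14y² + 58xy - 8x²)(-y + 2x)(9y + 3 + 7x)    [combine like terms]
= (35y - 70x - 49y² + 98xy + 61xy - 122x² + 14y³ - 28xy² - 58xy² + 116x²y + 8x²y - 16x³)(9y + 3 + 7x)    [distributive law]
= (35y - 70x - 49y² + 159xy - 122x² + 14y³ - 86xy² + 124x²y - 16x³)(9y + 3 + 7x)    [combine like terms]
= 315y² + 105y + 245xy - 630xy - 210x - 490x² - 441y³ - 147y² - 343xy² + 1431xy² + 477xy + 1113x²y - 1098x²y - 366x² - 854x³ + 126y⁴ + 42y³ + 98xy³ - 774xy³ - 258xy² - 602x²y² + 1116x²y² + 372x²y + 868x³y - 144x³y - 48x³ - 112x⁴    [distributive law]
= 168y² + 105y + 92xy - 210x - 856x² - 399y³ + 830xy² + 387x²y - 902x³ + 126y⁴ - 676xy³ + 514x²y² + 724x³y - 112x⁴    [combine like terms]

168y² + 105y + 92xy - 210x - 856x² - 399y³ + 830xy² + 387x²y - 902x³ + 126y⁴ - 676xy³ + 514x²y² + 724x³y - 112x⁴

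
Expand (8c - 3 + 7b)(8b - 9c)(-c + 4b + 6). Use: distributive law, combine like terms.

(8c - 3 + 7b)(8b - 9c)(-c + 4b + 6)
= (64bc - 72c^2 - 24b + 27c + 56b^2 - 63bc)(-c + 4b + 6)    [distributive law]
= (bc - 72c^2 - 24b + 27c + 56b^2)(-c + 4b + 6)    [combine like terms]
= -bc^2 + 4b^2c + 6bc + 72c^3 - 288bc^2 - 432c^2 + 24bc - 96b^2 - 144b - 27c^2 + 108bc + 162c - 56b^2c + 224b^3 + 336b^2    [distributive law]
= -289bc^2 - 52b^2c + 138bc + 72c^3 - 459c^2 + 240b^2 - 144b + 162c + 224b^3    [combine like terms]

-289bc^2 - 52b^2c + 138bc + 72c^3 - 459c^2 + 240b^2 - 144b + 162c + 224b^3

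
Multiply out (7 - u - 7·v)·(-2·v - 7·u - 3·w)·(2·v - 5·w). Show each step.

-28·v^2 + 28·v·w - 98·u·v + 245·u·w + 105·w^2 + 102·u·v^2 - 249·u·v·w + 14·u^2·v - 35·u^2·w - 15·u·w^2 + 28·v^3 - 28·v^2·w - 105·v·w^2

(7 - u - 7·v)·(-2·v - 7·u - 3·w)·(2·v - 5·w)
= (-14·v - 49·u - 21·w + 2·u·v + 7·u^2 + 3·u·w + 14·v^2 + 49·u·v + 21·v·w)·(2·v - 5·w)    [distributive law]
= (-14·v - 49·u - 21·w + 51·u·v + 7·u^2 + 3·u·w + 14·v^2 + 21·v·w)·(2·v - 5·w)    [combine like terms]
= -28·v^2 + 70·v·w - 98·u·v + 245·u·w - 42·v·w + 105·w^2 + 102·u·v^2 - 255·u·v·w + 14·u^2·v - 35·u^2·w + 6·u·v·w - 15·u·w^2 + 28·v^3 - 70·v^2·w + 42·v^2·w - 105·v·w^2    [distributive law]
= -28·v^2 + 28·v·w - 98·u·v + 245·u·w + 105·w^2 + 102·u·v^2 - 249·u·v·w + 14·u^2·v - 35·u^2·w - 15·u·w^2 + 28·v^3 - 28·v^2·w - 105·v·w^2    [combine like terms]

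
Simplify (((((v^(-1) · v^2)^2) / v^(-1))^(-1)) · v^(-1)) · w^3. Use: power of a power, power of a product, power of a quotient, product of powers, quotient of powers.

(((((v^(-1) · v^2)^2) / v^(-1))^(-1)) · v^(-1)) · w^3
= (((((v^(-1) · v^2)^2)^(-1)) / ((v^(-1))^(-1))) · v^(-1)) · w^3    [power of a quotient]
= ((((v^(-1) · v^2)^(-2)) / ((v^(-1))^(-1))) · v^(-1)) · w^3    [power of a power]
= (((((v^(-1))^(-2)) · ((v^2)^(-2))) / ((v^(-1))^(-1))) · v^(-1)) · w^3    [power of a product]
= (((v^2 · ((v^2)^(-2))) / ((v^(-1))^(-1))) · v^(-1)) · w^3    [power of a power]
= (((v^2 · v^(-4)) / ((v^(-1))^(-1))) · v^(-1)) · w^3    [power of a power]
= ((v^(-2) / ((v^(-1))^(-1))) · v^(-1)) · w^3    [product of powers]
= ((v^(-2) / v) · v^(-1)) · w^3    [power of a power]
= (v^(-3) · v^(-1)) · w^3    [quotient of powers]
= v^(-4) · w^3    [product of powers]
= v^(-4)w^3    [rearrange]

v^(-4)w^3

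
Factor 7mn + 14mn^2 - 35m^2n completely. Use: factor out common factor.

7mn(1 + 2n - 5m)

7mn + 14mn^2 - 35m^2n
= 7(mn + 2mn^2 - 5m^2n)    [factor out 7]
= 7mn(1 + 2n - 5m)    [factor out mn]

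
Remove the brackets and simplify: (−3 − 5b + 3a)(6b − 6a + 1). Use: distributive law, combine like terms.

(−3 − 5b + 3a)(6b − 6a + 1)
= −18b + 18a − 3 − 30b^2 + 30ab − 5b + 18ab − 18a^2 + 3a    [distributive law]
= −23b + 21a − 3 − 30b^2 + 48ab − 18a^2    [combine like terms]

−23b + 21a − 3 − 30b^2 + 48ab − 18a^2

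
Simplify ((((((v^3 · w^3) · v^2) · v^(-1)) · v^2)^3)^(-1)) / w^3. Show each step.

((((((v^3 · w^3) · v^2) · v^(-1)) · v^2)^3)^(-1)) / w^3
= (((((v^3 · w^3) · v^2) · v^(-1)) · v^2)^(-3)) / w^3    [power of a power]
= (((((v^3 · w^3) · v^2) · v^(-1))^(-3)) · ((v^2)^(-3))) / w^3    [power of a product]
= (((((v^3 · w^3) · v^2)^(-3)) · ((v^(-1))^(-3))) · ((v^2)^(-3))) / w^3    [power of a product]
= (((((v^3 · w^3)^(-3)) · ((v^2)^(-3))) · ((v^(-1))^(-3))) · ((v^2)^(-3))) / w^3    [power of a product]
= ((((((v^3)^(-3)) · ((w^3)^(-3))) · ((v^2)^(-3))) · ((v^(-1))^(-3))) · ((v^2)^(-3))) / w^3    [power of a product]
= ((((v^(-9) · ((w^3)^(-3))) · ((v^2)^(-3))) · ((v^(-1))^(-3))) · ((v^2)^(-3))) / w^3    [power of a power]
= ((((v^(-9) · w^(-9)) · ((v^2)^(-3))) · ((v^(-1))^(-3))) · ((v^2)^(-3))) / w^3    [power of a power]
= ((((v^(-9) · w^(-9)) · v^(-6)) · ((v^(-1))^(-3))) · ((v^2)^(-3))) / w^3    [power of a power]
= ((((v^(-9) · w^(-9)) · v^(-6)) · v^3) · ((v^2)^(-3))) / w^3    [power of a power]
= ((((v^(-9) · w^(-9)) · v^(-6)) · v^3) · v^(-6)) / w^3    [power of a power]
= v^(-18)·w^(-12)    [quotient of powers; product of powers]

v^(-18)·w^(-12)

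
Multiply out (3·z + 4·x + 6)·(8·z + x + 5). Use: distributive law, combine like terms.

(3·z + 4·x + 6)·(8·z + x + 5)
= 24·z^2 + 3·x·z + 15·z + 32·x·z + 4·x^2 + 20·x + 48·z + 6·x + 30    [distributive law]
= 24·z^2 + 35·x·z + 63·z + 4·x^2 + 26·x + 30    [combine like terms]

24·z^2 + 35·x·z + 63·z + 4·x^2 + 26·x + 30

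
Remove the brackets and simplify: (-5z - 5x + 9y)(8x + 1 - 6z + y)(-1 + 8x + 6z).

-60xz - 320x^2z + 180xz^2 + 5z - 60z^2 + 180z^3 + 113yz - 70xyz - 354yz^2 - 320x^3 + 5x + 5xy + 536x^2y - 9y - 9y^2 + 72xy^2 + 54y^2z

(-5z - 5x + 9y)(8x + 1 - 6z + y)(-1 + 8x + 6z)
= (-40xz - 5z + 30z^2 - 5yz - 40x^2 - 5x + 30xz - 5xy + 72xy + 9y - 54yz + 9y^2)(-1 + 8x + 6z)    [distributive law]
= (-10xz - 5z + 30z^2 - 59yz - 40x^2 - 5x + 67xy + 9y + 9y^2)(-1 + 8x + 6z)    [combine like terms]
= 10xz - 80x^2z - 60xz^2 + 5z - 40xz - 30z^2 - 30z^2 + 240xz^2 + 180z^3 + 59yz - 472xyz - 354yz^2 + 40x^2 - 320x^3 - 240x^2z + 5x - 40x^2 - 30xz - 67xy + 536x^2y + 402xyz - 9y + 72xy + 54yz - 9y^2 + 72xy^2 + 54y^2z    [distributive law]
= -60xz - 320x^2z + 180xz^2 + 5z - 60z^2 + 180z^3 + 113yz - 70xyz - 354yz^2 - 320x^3 + 5x + 5xy + 536x^2y - 9y - 9y^2 + 72xy^2 + 54y^2z    [combine like terms]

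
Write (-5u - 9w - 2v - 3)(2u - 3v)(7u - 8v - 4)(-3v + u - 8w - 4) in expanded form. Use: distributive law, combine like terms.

(-5u - 9w - 2v - 3)(2u - 3v)(7u - 8v - 4)(-3v + u - 8w - 4)
= (-10u^2 + 15uv - 18uw + 27vw - 4uv + 6v^2 - 6u + 9v)(7u - 8v - 4)(-3v + u - 8w - 4)    [distributive law]
= (-10u^2 + 11uv - 18uw + 27vw + 6v^2 - 6u + 9v)(7u - 8v - 4)(-3v + u - 8w - 4)    [combine like terms]
= (-70u^3 + 80u^2v + 40u^2 + 77u^2v - 88uv^2 - 44uv - 126u^2w + 144uvw + 72uw + 189uvw - 216v^2w - 108vw + 42uv^2 - 48v^3 - 24v^2 - 42u^2 + 48uv + 24u + 63uv - 72v^2 - 36v)(-3v + u - 8w - 4)    [distributive law]
= (-70u^3 + 157u^2v - 2u^2 - 46uv^2 + 67uv - 126u^2w + 333uvw + 72uw - 216v^2w - 108vw - 48v^3 - 96v^2 + 24u - 36v)(-3v + u - 8w - 4)    [combine like terms]
= 210u^3v - 70u^4 + 560u^3w + 280u^3 - 471u^2v^2 + 157u^3v - 1256u^2vw - 628u^2v + 6u^2v - 2u^3 + 16u^2w + 8u^2 + 138uv^3 - 46u^2v^2 + 368uv^2w + 184uv^2 - 201uv^2 + 67u^2v - 536uvw - 268uv + 378u^2vw - 126u^3w + 1008u^2w^2 + 504u^2w - 999uv^2w + 333u^2vw - 2664uvw^2 - 1332uvw - 216uvw + 72u^2w - 576uw^2 - 288uw + 648v^3w - 216uv^2w + 1728v^2w^2 + 864v^2w + 324v^2w - 108uvw + 864vw^2 + 432vw + 144v^4 - 48uv^3 + 384v^3w + 192v^3 + 288v^3 - 96uv^2 + 768v^2w + 384v^2 - 72uv + 24u^2 - 192uw - 96u + 108v^2 - 36uv + 288vw + 144v    [distributive law]
= 367u^3v - 70u^4 + 434u^3w + 278u^3 - 517u^2v^2 - 545u^2vw - 555u^2v + 592u^2w + 32u^2 + 90uv^3 - 847uv^2w - 113uv^2 - 2192uvw - 376uv + 1008u^2w^2 - 2664uvw^2 - 576uw^2 - 480uw + 1032v^3w + 1728v^2w^2 + 1956v^2w + 864vw^2 + 720vw + 144v^4 + 480v^3 + 492v^2 - 96u + 144v    [combine like terms]

367u^3v - 70u^4 + 434u^3w + 278u^3 - 517u^2v^2 - 545u^2vw - 555u^2v + 592u^2w + 32u^2 + 90uv^3 - 847uv^2w - 113uv^2 - 2192uvw - 376uv + 1008u^2w^2 - 2664uvw^2 - 576uw^2 - 480uw + 1032v^3w + 1728v^2w^2 + 1956v^2w + 864vw^2 + 720vw + 144v^4 + 480v^3 + 492v^2 - 96u + 144v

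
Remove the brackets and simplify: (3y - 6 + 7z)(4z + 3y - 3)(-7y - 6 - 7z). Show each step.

(3y - 6 + 7z)(4z + 3y - 3)(-7y - 6 - 7z)
= (12yz + 9y^2 - 9y - 24z - 18y + 18 + 28z^2 + 21yz - 21z)(-7y - 6 - 7z)    [distributive law]
= (33yz + 9y^2 - 27y - 45z + 18 + 28z^2)(-7y - 6 - 7z)    [combine like terms]
= -231y^2z - 198yz - 231yz^2 - 63y^3 - 54y^2 - 63y^2z + 189y^2 + 162y + 189yz + 315yz + 270z + 315z^2 - 126y - 108 - 126z - 196yz^2 - 168z^2 - 196z^3    [distributive law]
= -294y^2z + 306yz - 427yz^2 - 63y^3 + 135y^2 + 36y + 144z + 147z^2 - 108 - 196z^3    [combine like terms]

-294y^2z + 306yz - 427yz^2 - 63y^3 + 135y^2 + 36y + 144z + 147z^2 - 108 - 196z^3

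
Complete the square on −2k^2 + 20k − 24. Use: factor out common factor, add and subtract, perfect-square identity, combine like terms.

−2k^2 + 20k − 24
= −2(k^2 − 10k) − 24    [factor out -2 from the k-terms]
= −2(k^2 − 10k + 25 − 25) − 24    [add and subtract 25 inside the bracket]
= −2(k − 5)^2 + 50 − 24    [perfect-square identity]
= −2(k − 5)^2 + 26    [combine constants]

−2(k − 5)^2 + 26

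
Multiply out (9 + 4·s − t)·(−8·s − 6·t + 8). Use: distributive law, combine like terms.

(9 + 4·s − t)·(−8·s − 6·t + 8)
= −72·s − 54·t + 72 − 32·s^2 − 24·s·t + 32·s + 8·s·t + 6·t^2 − 8·t    [distributive law]
= −40·s − 62·t + 72 − 32·s^2 − 16·s·t + 6·t^2    [combine like terms]

−40·s − 62·t + 72 − 32·s^2 − 16·s·t + 6·t^2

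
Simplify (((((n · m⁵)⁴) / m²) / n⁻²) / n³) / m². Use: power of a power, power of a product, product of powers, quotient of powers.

(((((n · m⁵)⁴) / m²) / n⁻²) / n³) / m²
= (((((n⁴) · ((m⁵)⁴)) / m²) / n⁻²) / n³) / m²    [power of a product]
= ((((n⁴ · m²⁰) / m²) / n⁻²) / n³) / m²    [power of a power]
= m¹⁶·n³    [quotient of powers; product of powers]

m¹⁶·n³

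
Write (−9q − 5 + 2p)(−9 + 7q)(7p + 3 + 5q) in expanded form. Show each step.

274pq + 363q + 41q^2 − 371pq^2 − 315q^3 + 261p + 135 − 126p^2 + 98p^2q

(−9q − 5 + 2p)(−9 + 7q)(7p + 3 + 5q)
= (81q − 63q^2 + 45 − 35q − 18p + 14pq)(7p + 3 + 5q)    [distributive law]
= (46q − 63q^2 + 45 − 18p + 14pq)(7p + 3 + 5q)    [combine like terms]
= 322pq + 138q + 230q^2 − 441pq^2 − 189q^2 − 315q^3 + 315p + 135 + 225q − 126p^2 − 54p − 90pq + 98p^2q + 42pq + 70pq^2    [distributive law]
= 274pq + 363q + 41q^2 − 371pq^2 − 315q^3 + 261p + 135 − 126p^2 + 98p^2q    [combine like terms]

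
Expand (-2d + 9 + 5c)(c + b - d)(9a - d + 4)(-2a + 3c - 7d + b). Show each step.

126a²cd - 494ac²d + 481acd² - 422abcd + 56c²d² - 55cd³ + 48bcd² - 736acd - 251c²d + 310cd² - 228bcd + 36a²bd + 140abd² - 18ab²d - 16bd³ + 2b²d² - 614abd + 136bd² - 17b²d - 36a²d² - 122ad³ + 14d⁴ + 533ad² - 119d³ - 162a²c + 203ac² + 284abc - 72ac + 108c² - 360cd + 144bc - 162a²b + 81ab² - 72ab - 288bd + 36b² + 162a²d + 72ad + 252d² - 90a²c² + 135ac³ + 180abc² - 15c³d - 20bc²d + 60c³ + 80bc² - 90a²bc + 45ab²c - 5b²cd + 20b²c

(-2d + 9 + 5c)(c + b - d)(9a - d + 4)(-2a + 3c - 7d + b)
= (-2cd - 2bd + 2d² + 9c + 9b - 9d + 5c² + 5bc - 5cd)(9a - d + 4)(-2a + 3c - 7d + b)    [distributive law]
= (-7cd - 2bd + 2d² + 9c + 9b - 9d + 5c² + 5bc)(9a - d + 4)(-2a + 3c - 7d + b)    [combine like terms]
= (-63acd + 7cd² - 28cd - 18abd + 2bd² - 8bd + 18ad² - 2d³ + 8d² + 81ac - 9cd + 36c + 81ab - 9bd + 36b - 81ad + 9d² - 36d + 45ac² - 5c²d + 20c² + 45abc - 5bcd + 20bc)(-2a + 3c - 7d + b)    [distributive law]
= (-63acd + 7cd² - 37cd - 18abd + 2bd² - 17bd + 18ad² - 2d³ + 17d² + 81ac + 36c + 81ab + 36b - 81ad - 36d + 45ac² - 5c²d + 20c² + 45abc - 5bcd + 20bc)(-2a + 3c - 7d + b)    [combine like terms]
= 126a²cd - 189ac²d + 441acd² - 63abcd - 14acd² + 21c²d² - 49cd³ + 7bcd² + 74acd - 111c²d + 259cd² - 37bcd + 36a²bd - 54abcd + 126abd² - 18ab²d - 4abd² + 6bcd² - 14bd³ + 2b²d² + 34abd - 51bcd + 119bd² - 17b²d - 36a²d² + 54acd² - 126ad³ + 18abd² + 4ad³ - 6cd³ + 14d⁴ - 2bd³ - 34ad² + 51cd² - 119d³ + 17bd² - 162a²c + 243ac² - 567acd + 81abc - 72ac + 108c² - 252cd + 36bc - 162a²b + 243abc - 567abd + 81ab² - 72ab + 108bc - 252bd + 36b² + 162a²d - 243acd + 567ad² - 81abd + 72ad - 108cd + 252d² - 36bd - 90a²c² + 135ac³ - 315ac²d + 45abc² + 10ac²d - 15c³d + 35c²d² - 5bc²d - 40ac² + 60c³ - 140c²d + 20bc² - 90a²bc + 135abc² - 315abcd + 45ab²c + 10abcd - 15bc²d + 35bcd² - 5b²cd - 40abc + 60bc² - 140bcd + 20b²c    [distributive law]
= 126a²cd - 494ac²d + 481acd² - 422abcd + 56c²d² - 55cd³ + 48bcd² - 736acd - 251c²d + 310cd² - 228bcd + 36a²bd + 140abd² - 18ab²d - 16bd³ + 2b²d² - 614abd + 136bd² - 17b²d - 36a²d² - 122ad³ + 14d⁴ + 533ad² - 119d³ - 162a²c + 203ac² + 284abc - 72ac + 108c² - 360cd + 144bc - 162a²b + 81ab² - 72ab - 288bd + 36b² + 162a²d + 72ad + 252d² - 90a²c² + 135ac³ + 180abc² - 15c³d - 20bc²d + 60c³ + 80bc² - 90a²bc + 45ab²c - 5b²cd + 20b²c    [combine like terms]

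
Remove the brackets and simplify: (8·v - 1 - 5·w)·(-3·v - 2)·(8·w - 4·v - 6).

-252·v²·w + 96·v³ + 196·v² - 234·v·w + 70·v - 44·w - 12 + 120·v·w² + 80·w²

(8·v - 1 - 5·w)·(-3·v - 2)·(8·w - 4·v - 6)
= (-24·v² - 16·v + 3·v + 2 + 15·v·w + 10·w)·(8·w - 4·v - 6)    [distributive law]
= (-24·v² - 13·v + 2 + 15·v·w + 10·w)·(8·w - 4·v - 6)    [combine like terms]
= -192·v²·w + 96·v³ + 144·v² - 104·v·w + 52·v² + 78·v + 16·w - 8·v - 12 + 120·v·w² - 60·v²·w - 90·v·w + 80·w² - 40·v·w - 60·w    [distributive law]
= -252·v²·w + 96·v³ + 196·v² - 234·v·w + 70·v - 44·w - 12 + 120·v·w² + 80·w²    [combine like terms]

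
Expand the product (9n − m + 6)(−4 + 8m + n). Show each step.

(9n − m + 6)(−4 + 8m + n)
= −36n + 72mn + 9n^2 + 4m − 8m^2 − mn − 24 + 48m + 6n    [distributive law]
= −30n + 71mn + 9n^2 + 52m − 8m^2 − 24    [combine like terms]

−30n + 71mn + 9n^2 + 52m − 8m^2 − 24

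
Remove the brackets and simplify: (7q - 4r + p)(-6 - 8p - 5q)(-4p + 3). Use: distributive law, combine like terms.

(7q - 4r + p)(-6 - 8p - 5q)(-4p + 3)
= (-42q - 56pq - 35q^2 + 24r + 32pr + 20qr - 6p - 8p^2 - 5pq)(-4p + 3)    [distributive law]
= (-42q - 61pq - 35q^2 + 24r + 32pr + 20qr - 6p - 8p^2)(-4p + 3)    [combine like terms]
= 168pq - 126q + 244p^2q - 183pq + 140pq^2 - 105q^2 - 96pr + 72r - 128p^2r + 96pr - 80pqr + 60qr + 24p^2 - 18p + 32p^3 - 24p^2    [distributive law]
= -15pq - 126q + 244p^2q + 140pq^2 - 105q^2 + 72r - 128p^2r - 80pqr + 60qr - 18p + 32p^3    [combine like terms]

-15pq - 126q + 244p^2q + 140pq^2 - 105q^2 + 72r - 128p^2r - 80pqr + 60qr - 18p + 32p^3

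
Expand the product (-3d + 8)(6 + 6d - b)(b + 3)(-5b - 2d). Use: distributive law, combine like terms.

(-3d + 8)(6 + 6d - b)(b + 3)(-5b - 2d)
= (-18d - 18d² + 3bd + 48 + 48d - 8b)(b + 3)(-5b - 2d)    [distributive law]
= (30d - 18d² + 3bd + 48 - 8b)(b + 3)(-5b - 2d)    [combine like terms]
= (30bd + 90d - 18bd² - 54d² + 3b²d + 9bd + 48b + 144 - 8b² - 24b)(-5b - 2d)    [distributive law]
= (39bd + 90d - 18bd² - 54d² + 3b²d + 24b + 144 - 8b²)(-5b - 2d)    [combine like terms]
= -195b²d - 78bd² - 450bd - 180d² + 90b²d² + 36bd³ + 270bd² + 108d³ - 15b³d - 6b²d² - 120b² - 48bd - 720b - 288d + 40b³ + 16b²d    [distributive law]
= -179b²d + 192bd² - 498bd - 180d² + 84b²d² + 36bd³ + 108d³ - 15b³d - 120b² - 720b - 288d + 40b³    [combine like terms]

-179b²d + 192bd² - 498bd - 180d² + 84b²d² + 36bd³ + 108d³ - 15b³d - 120b² - 720b - 288d + 40b³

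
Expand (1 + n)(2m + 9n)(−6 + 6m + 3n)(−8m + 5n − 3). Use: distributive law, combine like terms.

60m^2 + 228mn + 36m − 96m^3 − 360m^2n + 276mn^2 − 189n^2 + 162n − 216n^3 − 96m^3n − 420m^2n^2 + 84mn^3 + 135n^4

(1 + n)(2m + 9n)(−6 + 6m + 3n)(−8m + 5n − 3)
= (2m + 9n + 2mn + 9n^2)(−6 + 6m + 3n)(−8m + 5n − 3)    [distributive law]
= (−12m + 12m^2 + 6mn − 54n + 54mn + 27n^2 − 12mn + 12m^2n + 6mn^2 − 54n^2 + 54mn^2 + 27n^3)(−8m + 5n − 3)    [distributive law]
= (−12m + 12m^2 + 48mn − 54n − 27n^2 + 12m^2n + 60mn^2 + 27n^3)(−8m + 5n − 3)    [combine like terms]
= 96m^2 − 60mn + 36m − 96m^3 + 60m^2n − 36m^2 − 384m^2n + 240mn^2 − 144mn + 432mn − 270n^2 + 162n + 216mn^2 − 135n^3 + 81n^2 − 96m^3n + 60m^2n^2 − 36m^2n − 480m^2n^2 + 300mn^3 − 180mn^2 − 216mn^3 + 135n^4 − 81n^3    [distributive law]
= 60m^2 + 228mn + 36m − 96m^3 − 360m^2n + 276mn^2 − 189n^2 + 162n − 216n^3 − 96m^3n − 420m^2n^2 + 84mn^3 + 135n^4    [combine like terms]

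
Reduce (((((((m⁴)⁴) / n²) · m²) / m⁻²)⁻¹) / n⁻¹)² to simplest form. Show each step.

(((((((m⁴)⁴) / n²) · m²) / m⁻²)⁻¹) / n⁻¹)²
= (((((((m⁴)⁴) / n²) · m²) / m⁻²)⁻¹)²) / ((n⁻¹)²)    [power of a quotient]
= ((((((m⁴)⁴) / n²) · m²) / m⁻²)⁻²) / ((n⁻¹)²)    [power of a power]
= ((((((m⁴)⁴) / n²) · m²)⁻²) / ((m⁻²)⁻²)) / ((n⁻¹)²)    [power of a quotient]
= ((((((m⁴)⁴) / n²)⁻²) · ((m²)⁻²)) / ((m⁻²)⁻²)) / ((n⁻¹)²)    [power of a product]
= ((((((m⁴)⁴)⁻²) / ((n²)⁻²)) · ((m²)⁻²)) / ((m⁻²)⁻²)) / ((n⁻¹)²)    [power of a quotient]
= (((((m⁴)⁻⁸) / ((n²)⁻²)) · ((m²)⁻²)) / ((m⁻²)⁻²)) / ((n⁻¹)²)    [power of a power]
= (((m⁻³² / ((n²)⁻²)) · ((m²)⁻²)) / ((m⁻²)⁻²)) / ((n⁻¹)²)    [power of a power]
= (((m⁻³² / n⁻⁴) · ((m²)⁻²)) / ((m⁻²)⁻²)) / ((n⁻¹)²)    [power of a power]
= (((m⁻³² / n⁻⁴) · m⁻⁴) / ((m⁻²)⁻²)) / ((n⁻¹)²)    [power of a power]
= (((m⁻³² / n⁻⁴) · m⁻⁴) / m⁴) / ((n⁻¹)²)    [power of a power]
= (((m⁻³² / n⁻⁴) · m⁻⁴) / m⁴) / n⁻²    [power of a power]
= m⁻⁴⁰n⁶    [quotient of powers; product of powers]

m⁻⁴⁰n⁶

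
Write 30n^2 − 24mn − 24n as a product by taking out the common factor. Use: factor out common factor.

30n^2 − 24mn − 24n
= 6(5n^2 − 4mn − 4n)    [factor out 6]
= 6n(5n − 4m − 4)    [factor out n]

6n(5n − 4m − 4)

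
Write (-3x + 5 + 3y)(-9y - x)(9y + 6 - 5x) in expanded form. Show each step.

351xy^2 + 324xy - 93x^2y + 43x^2 - 15x^3 - 567y^2 - 270y - 30x - 243y^3

(-3x + 5 + 3y)(-9y - x)(9y + 6 - 5x)
= (27xy + 3x^2 - 45y - 5x - 27y^2 - 3xy)(9y + 6 - 5x)    [distributive law]
= (24xy + 3x^2 - 45y - 5x - 27y^2)(9y + 6 - 5x)    [combine like terms]
= 216xy^2 + 144xy - 120x^2y + 27x^2y + 18x^2 - 15x^3 - 405y^2 - 270y + 225xy - 45xy - 30x + 25x^2 - 243y^3 - 162y^2 + 135xy^2    [distributive law]
= 351xy^2 + 324xy - 93x^2y + 43x^2 - 15x^3 - 567y^2 - 270y - 30x - 243y^3    [combine like terms]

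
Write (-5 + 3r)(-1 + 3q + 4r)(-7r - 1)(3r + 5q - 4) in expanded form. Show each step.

(-5 + 3r)(-1 + 3q + 4r)(-7r - 1)(3r + 5q - 4)
= (5 - 15q - 20r - 3r + 9qr + 12r^2)(-7r - 1)(3r + 5q - 4)    [distributive law]
= (5 - 15q - 23r + 9qr + 12r^2)(-7r - 1)(3r + 5q - 4)    [combine like terms]
= (-35r - 5 + 105qr + 15q + 161r^2 + 23r - 63qr^2 - 9qr - 84r^3 - 12r^2)(3r + 5q - 4)    [distributive law]
= (-12r - 5 + 96qr + 15q + 149r^2 - 63qr^2 - 84r^3)(3r + 5q - 4)    [combine like terms]
= -36r^2 - 60qr + 48r - 15r - 25q + 20 + 288qr^2 + 480q^2r - 384qr + 45qr + 75q^2 - 60q + 447r^3 + 745qr^2 - 596r^2 - 189qr^3 - 315q^2r^2 + 252qr^2 - 252r^4 - 420qr^3 + 336r^3    [distributive law]
= -632r^2 - 399qr + 33r - 85q + 20 + 1285qr^2 + 480q^2r + 75q^2 + 783r^3 - 609qr^3 - 315q^2r^2 - 252r^4    [combine like terms]

-632r^2 - 399qr + 33r - 85q + 20 + 1285qr^2 + 480q^2r + 75q^2 + 783r^3 - 609qr^3 - 315q^2r^2 - 252r^4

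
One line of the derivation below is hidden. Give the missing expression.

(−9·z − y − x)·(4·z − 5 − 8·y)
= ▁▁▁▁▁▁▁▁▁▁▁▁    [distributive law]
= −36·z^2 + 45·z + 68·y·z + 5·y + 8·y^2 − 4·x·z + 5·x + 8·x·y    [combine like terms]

After distributive law, the bracketed line is:

−36·z^2 + 45·z + 72·y·z − 4·y·z + 5·y + 8·y^2 − 4·x·z + 5·x + 8·x·y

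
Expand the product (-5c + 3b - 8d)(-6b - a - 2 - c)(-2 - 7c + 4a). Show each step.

(-5c + 3b - 8d)(-6b - a - 2 - c)(-2 - 7c + 4a)
= (30bc + 5ac + 10c + 5c^2 - 18b^2 - 3ab - 6b - 3bc + 48bd + 8ad + 16d + 8cd)(-2 - 7c + 4a)    [distributive law]
= (27bc + 5ac + 10c + 5c^2 - 18b^2 - 3ab - 6b + 48bd + 8ad + 16d + 8cd)(-2 - 7c + 4a)    [combine like terms]
= -54bc - 189bc^2 + 108abc - 10ac - 35ac^2 + 20a^2c - 20c - 70c^2 + 40ac - 10c^2 - 35c^3 + 20ac^2 + 36b^2 + 126b^2c - 72ab^2 + 6ab + 21abc - 12a^2b + 12b + 42bc - 24ab - 96bd - 336bcd + 192abd - 16ad - 56acd + 32a^2d - 32d - 112cd + 64ad - 16cd - 56c^2d + 32acd    [distributive law]
= -12bc - 189bc^2 + 129abc + 30ac - 15ac^2 + 20a^2c - 20c - 80c^2 - 35c^3 + 36b^2 + 126b^2c - 72ab^2 - 18ab - 12a^2b + 12b - 96bd - 336bcd + 192abd + 48ad - 24acd + 32a^2d - 32d - 128cd - 56c^2d    [combine like terms]

-12bc - 189bc^2 + 129abc + 30ac - 15ac^2 + 20a^2c - 20c - 80c^2 - 35c^3 + 36b^2 + 126b^2c - 72ab^2 - 18ab - 12a^2b + 12b - 96bd - 336bcd + 192abd + 48ad - 24acd + 32a^2d - 32d - 128cd - 56c^2d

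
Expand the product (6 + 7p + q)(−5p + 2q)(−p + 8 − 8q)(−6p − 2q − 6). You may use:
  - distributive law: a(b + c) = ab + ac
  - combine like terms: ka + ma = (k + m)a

(6 + 7p + q)(−5p + 2q)(−p + 8 − 8q)(−6p − 2q − 6)
= (−30p + 12q − 35p^2 + 14pq − 5pq + 2q^2)(−p + 8 − 8q)(−6p − 2q − 6)    [distributive law]
= (−30p + 12q − 35p^2 + 9pq + 2q^2)(−p + 8 − 8q)(−6p − 2q − 6)    [combine like terms]
= (30p^2 − 240p + 240pq − 12pq + 96q − 96q^2 + 35p^3 − 280p^2 + 280p^2q − 9p^2q + 72pq − 72pq^2 − 2pq^2 + 16q^2 − 16q^3)(−6p − 2q − 6)    [distributive law]
= (−250p^2 − 240p + 300pq + 96q − 80q^2 + 35p^3 + 271p^2q − 74pq^2 − 16q^3)(−6p − 2q − 6)    [combine like terms]
= 1500p^3 + 500p^2q + 1500p^2 + 1440p^2 + 480pq + 1440p − 1800p^2q − 600pq^2 − 1800pq − 576pq − 192q^2 − 576q + 480pq^2 + 160q^3 + 480q^2 − 210p^4 − 70p^3q − 210p^3 − 1626p^3q − 542p^2q^2 − 1626p^2q + 444p^2q^2 + 148pq^3 + 444pq^2 + 96pq^3 + 32q^4 + 96q^3    [distributive law]
= 1290p^3 − 2926p^2q + 2940p^2 − 1896pq + 1440p + 324pq^2 + 288q^2 − 576q + 256q^3 − 210p^4 − 1696p^3q − 98p^2q^2 + 244pq^3 + 32q^4    [combine like terms]

1290p^3 − 2926p^2q + 2940p^2 − 1896pq + 1440p + 324pq^2 + 288q^2 − 576q + 256q^3 − 210p^4 − 1696p^3q − 98p^2q^2 + 244pq^3 + 32q^4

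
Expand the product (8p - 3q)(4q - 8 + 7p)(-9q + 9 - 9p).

9pq² + 459pq - 603p²q - 576p + 1080p² - 504p³ + 108q³ - 324q² + 216q

(8p - 3q)(4q - 8 + 7p)(-9q + 9 - 9p)
= (32pq - 64p + 56p² - 12q² + 24q - 21pq)(-9q + 9 - 9p)    [distributive law]
= (11pq - 64p + 56p² - 12q² + 24q)(-9q + 9 - 9p)    [combine like terms]
= -99pq² + 99pq - 99p²q + 576pq - 576p + 576p² - 504p²q + 504p² - 504p³ + 108q³ - 108q² + 108pq² - 216q² + 216q - 216pq    [distributive law]
= 9pq² + 459pq - 603p²q - 576p + 1080p² - 504p³ + 108q³ - 324q² + 216q    [combine like terms]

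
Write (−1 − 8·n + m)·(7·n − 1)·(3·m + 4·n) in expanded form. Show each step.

−m·n + 4·n^2 + 3·m + 4·n − 140·m·n^2 − 224·n^3 + 21·m^2·n − 3·m^2

(−1 − 8·n + m)·(7·n − 1)·(3·m + 4·n)
= (−7·n + 1 − 56·n^2 + 8·n + 7·m·n − m)·(3·m + 4·n)    [distributive law]
= (n + 1 − 56·n^2 + 7·m·n − m)·(3·m + 4·n)    [combine like terms]
= 3·m·n + 4·n^2 + 3·m + 4·n − 168·m·n^2 − 224·n^3 + 21·m^2·n + 28·m·n^2 − 3·m^2 − 4·m·n    [distributive law]
= −m·n + 4·n^2 + 3·m + 4·n − 140·m·n^2 − 224·n^3 + 21·m^2·n − 3·m^2    [combine like terms]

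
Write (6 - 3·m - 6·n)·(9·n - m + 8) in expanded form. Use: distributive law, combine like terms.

6·n - 30·m + 48 - 21·m·n + 3·m² - 54·n²

(6 - 3·m - 6·n)·(9·n - m + 8)
= 54·n - 6·m + 48 - 27·m·n + 3·m² - 24·m - 54·n² + 6·m·n - 48·n    [distributive law]
= 6·n - 30·m + 48 - 21·m·n + 3·m² - 54·n²    [combine like terms]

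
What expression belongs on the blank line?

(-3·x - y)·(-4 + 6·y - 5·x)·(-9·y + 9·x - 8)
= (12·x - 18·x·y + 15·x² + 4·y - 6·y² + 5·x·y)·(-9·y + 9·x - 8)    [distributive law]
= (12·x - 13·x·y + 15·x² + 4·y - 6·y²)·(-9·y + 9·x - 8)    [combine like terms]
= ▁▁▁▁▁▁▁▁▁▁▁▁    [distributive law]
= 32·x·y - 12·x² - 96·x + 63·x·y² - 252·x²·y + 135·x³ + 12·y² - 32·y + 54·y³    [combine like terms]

After distributive law, the bracketed line is:

-108·x·y + 108·x² - 96·x + 117·x·y² - 117·x²·y + 104·x·y - 135·x²·y + 135·x³ - 120·x² - 36·y² + 36·x·y - 32·y + 54·y³ - 54·x·y² + 48·y²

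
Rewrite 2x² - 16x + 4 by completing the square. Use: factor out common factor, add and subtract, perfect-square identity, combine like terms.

2x² - 16x + 4
= 2(x² - 8x) + 4    [factor out 2 from the x-terms]
= 2(x² - 8x + 16 - 16) + 4    [add and subtract 16 inside the bracket]
= 2(x - 4)² - 32 + 4    [perfect-square identity]
= 2(x - 4)² - 28    [combine constants]

2(x - 4)² - 28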